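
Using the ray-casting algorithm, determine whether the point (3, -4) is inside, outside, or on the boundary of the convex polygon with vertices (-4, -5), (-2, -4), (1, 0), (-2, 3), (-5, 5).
The point (3, -4) lies strictly outside the polygon

Cast a horizontal ray to the right from the query point and count how many polygon edges it crosses (each edge strictly once or zero times, handled with the usual half-open convention). 
Parity of crossings → even ⇒ outside.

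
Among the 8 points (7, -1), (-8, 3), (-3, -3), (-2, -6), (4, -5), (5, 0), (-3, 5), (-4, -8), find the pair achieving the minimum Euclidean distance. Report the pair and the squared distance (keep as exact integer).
Pair = ((7, -1), (5, 0)); squared distance = 5

Compute all C(8, 2) = 28 pairwise squared distances (x_i − x_j)² + (y_i − y_j)². The minimum is 5, attained by the pair ((7, -1), (5, 0)).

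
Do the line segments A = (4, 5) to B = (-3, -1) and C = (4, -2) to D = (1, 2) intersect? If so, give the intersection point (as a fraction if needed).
No (intersection of containing lines falls outside at least one segment)

Parametrize and solve: t = 21/46, s = 49/46. At least one of these is outside [0, 1], so the segments do not intersect.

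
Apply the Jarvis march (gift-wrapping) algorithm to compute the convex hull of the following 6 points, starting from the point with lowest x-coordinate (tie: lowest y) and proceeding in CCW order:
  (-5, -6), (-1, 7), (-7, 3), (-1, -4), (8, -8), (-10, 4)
Hull (CCW) = [(-10, 4), (-5, -6), (8, -8), (-1, 7)]

Jarvis march: at each step, from the current hull vertex p, select the next vertex q as the point such that every other point lies strictly to the left of (or on) the directed line p → q. (Equivalently: for every other point r, the cross product (q − p) × (r − p) ≥ 0.)
Starting point (lowest x, tie lowest y): (-10, 4). Wrap until returning to start. Resulting hull: (-10, 4), (-5, -6), (8, -8), (-1, 7).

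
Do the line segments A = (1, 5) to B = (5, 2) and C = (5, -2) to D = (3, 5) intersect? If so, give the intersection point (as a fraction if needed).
Yes; intersection at (39/11, 34/11) (t = 7/11 on AB, s = 8/11 on CD)

Parametrize AB as A + t(B − A) = (1 + 4 t, 5 + -3 t) and CD as C + s(D − C) = (5 + -2 s, -2 + 7 s). Solve the linear system for (t, s). Determinant = -22 ≠ 0, so a unique intersection of the containing lines exists. Solution: t = 7/11, s = 8/11 — both in [0, 1], so the segments cross. Intersection point: (39/11, 34/11).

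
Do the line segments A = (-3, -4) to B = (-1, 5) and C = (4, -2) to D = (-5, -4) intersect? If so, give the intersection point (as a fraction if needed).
Yes; intersection at (-223/77, -272/77) (t = 4/77 on AB, s = 59/77 on CD)

Parametrize AB as A + t(B − A) = (-3 + 2 t, -4 + 9 t) and CD as C + s(D − C) = (4 + -9 s, -2 + -2 s). Solve the linear system for (t, s). Determinant = -77 ≠ 0, so a unique intersection of the containing lines exists. Solution: t = 4/77, s = 59/77 — both in [0, 1], so the segments cross. Intersection point: (-223/77, -272/77).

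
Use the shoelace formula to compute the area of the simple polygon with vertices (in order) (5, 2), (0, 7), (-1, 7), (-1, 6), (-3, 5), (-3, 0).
Area = 65/2

Shoelace formula: Area = (1/2) |Σ_i (x_i · y_{i+1} − x_{i+1} · y_i)| (indices mod n). Compute each cross term:
  (5)(7) − (0)(2) = 35
  (0)(7) − (-1)(7) = 7
  (-1)(6) − (-1)(7) = 1
  (-1)(5) − (-3)(6) = 13
  (-3)(0) − (-3)(5) = 15
  (-3)(2) − (5)(0) = -6
Sum = 65, so (signed) Area = 65/2 = 65/2, |Area| = 65/2.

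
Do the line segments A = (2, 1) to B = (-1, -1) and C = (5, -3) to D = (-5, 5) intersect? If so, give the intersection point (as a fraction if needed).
Yes; intersection at (10/11, 3/11) (t = 4/11 on AB, s = 9/22 on CD)

Parametrize AB as A + t(B − A) = (2 + -3 t, 1 + -2 t) and CD as C + s(D − C) = (5 + -10 s, -3 + 8 s). Solve the linear system for (t, s). Determinant = 44 ≠ 0, so a unique intersection of the containing lines exists. Solution: t = 4/11, s = 9/22 — both in [0, 1], so the segments cross. Intersection point: (10/11, 3/11).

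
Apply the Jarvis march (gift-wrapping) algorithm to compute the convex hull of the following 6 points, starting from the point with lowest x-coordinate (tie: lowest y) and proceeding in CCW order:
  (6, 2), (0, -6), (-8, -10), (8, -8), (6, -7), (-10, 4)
Hull (CCW) = [(-10, 4), (-8, -10), (8, -8), (6, 2)]

Jarvis march: at each step, from the current hull vertex p, select the next vertex q as the point such that every other point lies strictly to the left of (or on) the directed line p → q. (Equivalently: for every other point r, the cross product (q − p) × (r − p) ≥ 0.)
Starting point (lowest x, tie lowest y): (-10, 4). Wrap until returning to start. Resulting hull: (-10, 4), (-8, -10), (8, -8), (6, 2).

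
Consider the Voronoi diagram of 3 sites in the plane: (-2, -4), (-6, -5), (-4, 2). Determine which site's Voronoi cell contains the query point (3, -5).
Nearest site = (-2, -4)

The Voronoi cell of site s contains exactly those query points closer to s than to any other site. Compute squared distances from q = (3, -5) to each site:
  (-2 − 3)² + (-4 − -5)² = 26
  (-6 − 3)² + (-5 − -5)² = 81
  (-4 − 3)² + (2 − -5)² = 98
Minimum is attained by (-2, -4), so q lies in its Voronoi cell.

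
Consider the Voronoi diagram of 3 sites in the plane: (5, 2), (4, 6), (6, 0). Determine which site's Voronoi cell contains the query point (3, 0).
Nearest site = (5, 2)

The Voronoi cell of site s contains exactly those query points closer to s than to any other site. Compute squared distances from q = (3, 0) to each site:
  (5 − 3)² + (2 − 0)² = 8
  (6 − 3)² + (0 − 0)² = 9
  (4 − 3)² + (6 − 0)² = 37
Minimum is attained by (5, 2), so q lies in its Voronoi cell.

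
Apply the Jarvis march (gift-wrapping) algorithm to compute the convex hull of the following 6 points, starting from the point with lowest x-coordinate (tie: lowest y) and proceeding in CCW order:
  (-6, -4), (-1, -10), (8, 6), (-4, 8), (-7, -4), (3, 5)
Hull (CCW) = [(-7, -4), (-1, -10), (8, 6), (-4, 8)]

Jarvis march: at each step, from the current hull vertex p, select the next vertex q as the point such that every other point lies strictly to the left of (or on) the directed line p → q. (Equivalently: for every other point r, the cross product (q − p) × (r − p) ≥ 0.)
Starting point (lowest x, tie lowest y): (-7, -4). Wrap until returning to start. Resulting hull: (-7, -4), (-1, -10), (8, 6), (-4, 8).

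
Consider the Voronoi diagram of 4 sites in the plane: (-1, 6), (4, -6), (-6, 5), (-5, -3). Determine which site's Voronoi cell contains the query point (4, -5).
Nearest site = (4, -6)

The Voronoi cell of site s contains exactly those query points closer to s than to any other site. Compute squared distances from q = (4, -5) to each site:
  (4 − 4)² + (-6 − -5)² = 1
  (-5 − 4)² + (-3 − -5)² = 85
  (-1 − 4)² + (6 − -5)² = 146
  (-6 − 4)² + (5 − -5)² = 200
Minimum is attained by (4, -6), so q lies in its Voronoi cell.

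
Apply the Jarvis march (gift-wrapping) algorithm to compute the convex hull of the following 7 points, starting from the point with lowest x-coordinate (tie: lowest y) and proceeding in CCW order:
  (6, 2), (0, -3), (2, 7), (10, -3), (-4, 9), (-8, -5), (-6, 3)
Hull (CCW) = [(-8, -5), (10, -3), (2, 7), (-4, 9), (-6, 3)]

Jarvis march: at each step, from the current hull vertex p, select the next vertex q as the point such that every other point lies strictly to the left of (or on) the directed line p → q. (Equivalently: for every other point r, the cross product (q − p) × (r − p) ≥ 0.)
Starting point (lowest x, tie lowest y): (-8, -5). Wrap until returning to start. Resulting hull: (-8, -5), (10, -3), (2, 7), (-4, 9), (-6, 3).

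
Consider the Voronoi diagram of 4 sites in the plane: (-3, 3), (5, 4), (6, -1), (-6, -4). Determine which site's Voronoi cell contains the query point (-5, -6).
Nearest site = (-6, -4)

The Voronoi cell of site s contains exactly those query points closer to s than to any other site. Compute squared distances from q = (-5, -6) to each site:
  (-6 − -5)² + (-4 − -6)² = 5
  (-3 − -5)² + (3 − -6)² = 85
  (6 − -5)² + (-1 − -6)² = 146
  (5 − -5)² + (4 − -6)² = 200
Minimum is attained by (-6, -4), so q lies in its Voronoi cell.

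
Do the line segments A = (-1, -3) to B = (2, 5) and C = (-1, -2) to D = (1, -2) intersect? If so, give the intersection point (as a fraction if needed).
Yes; intersection at (-5/8, -2) (t = 1/8 on AB, s = 3/16 on CD)

Parametrize AB as A + t(B − A) = (-1 + 3 t, -3 + 8 t) and CD as C + s(D − C) = (-1 + 2 s, -2 + 0 s). Solve the linear system for (t, s). Determinant = 16 ≠ 0, so a unique intersection of the containing lines exists. Solution: t = 1/8, s = 3/16 — both in [0, 1], so the segments cross. Intersection point: (-5/8, -2).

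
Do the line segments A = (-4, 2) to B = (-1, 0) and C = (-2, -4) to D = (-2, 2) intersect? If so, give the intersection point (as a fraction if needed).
Yes; intersection at (-2, 2/3) (t = 2/3 on AB, s = 7/9 on CD)

Parametrize AB as A + t(B − A) = (-4 + 3 t, 2 + -2 t) and CD as C + s(D − C) = (-2 + 0 s, -4 + 6 s). Solve the linear system for (t, s). Determinant = -18 ≠ 0, so a unique intersection of the containing lines exists. Solution: t = 2/3, s = 7/9 — both in [0, 1], so the segments cross. Intersection point: (-2, 2/3).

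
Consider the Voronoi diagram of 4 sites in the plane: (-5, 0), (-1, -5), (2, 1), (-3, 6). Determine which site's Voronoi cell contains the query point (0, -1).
Nearest site = (2, 1)

The Voronoi cell of site s contains exactly those query points closer to s than to any other site. Compute squared distances from q = (0, -1) to each site:
  (2 − 0)² + (1 − -1)² = 8
  (-1 − 0)² + (-5 − -1)² = 17
  (-5 − 0)² + (0 − -1)² = 26
  (-3 − 0)² + (6 − -1)² = 58
Minimum is attained by (2, 1), so q lies in its Voronoi cell.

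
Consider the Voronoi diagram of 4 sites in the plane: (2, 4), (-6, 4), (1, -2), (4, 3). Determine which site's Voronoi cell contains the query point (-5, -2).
Nearest site = (1, -2)

The Voronoi cell of site s contains exactly those query points closer to s than to any other site. Compute squared distances from q = (-5, -2) to each site:
  (1 − -5)² + (-2 − -2)² = 36
  (-6 − -5)² + (4 − -2)² = 37
  (2 − -5)² + (4 − -2)² = 85
  (4 − -5)² + (3 − -2)² = 106
Minimum is attained by (1, -2), so q lies in its Voronoi cell.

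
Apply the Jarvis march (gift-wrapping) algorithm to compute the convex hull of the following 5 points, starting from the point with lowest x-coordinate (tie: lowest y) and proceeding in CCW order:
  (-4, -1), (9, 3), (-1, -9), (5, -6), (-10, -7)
Hull (CCW) = [(-10, -7), (-1, -9), (5, -6), (9, 3), (-4, -1)]

Jarvis march: at each step, from the current hull vertex p, select the next vertex q as the point such that every other point lies strictly to the left of (or on) the directed line p → q. (Equivalently: for every other point r, the cross product (q − p) × (r − p) ≥ 0.)
Starting point (lowest x, tie lowest y): (-10, -7). Wrap until returning to start. Resulting hull: (-10, -7), (-1, -9), (5, -6), (9, 3), (-4, -1).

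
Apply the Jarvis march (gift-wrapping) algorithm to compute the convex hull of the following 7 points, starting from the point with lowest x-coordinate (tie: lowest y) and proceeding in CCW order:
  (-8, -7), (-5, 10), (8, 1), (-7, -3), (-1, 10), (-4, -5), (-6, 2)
Hull (CCW) = [(-8, -7), (8, 1), (-1, 10), (-5, 10)]

Jarvis march: at each step, from the current hull vertex p, select the next vertex q as the point such that every other point lies strictly to the left of (or on) the directed line p → q. (Equivalently: for every other point r, the cross product (q − p) × (r − p) ≥ 0.)
Starting point (lowest x, tie lowest y): (-8, -7). Wrap until returning to start. Resulting hull: (-8, -7), (8, 1), (-1, 10), (-5, 10).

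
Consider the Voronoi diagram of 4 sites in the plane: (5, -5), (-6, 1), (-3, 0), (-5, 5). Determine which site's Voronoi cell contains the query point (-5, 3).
Nearest site = (-5, 5)

The Voronoi cell of site s contains exactly those query points closer to s than to any other site. Compute squared distances from q = (-5, 3) to each site:
  (-5 − -5)² + (5 − 3)² = 4
  (-6 − -5)² + (1 − 3)² = 5
  (-3 − -5)² + (0 − 3)² = 13
  (5 − -5)² + (-5 − 3)² = 164
Minimum is attained by (-5, 5), so q lies in its Voronoi cell.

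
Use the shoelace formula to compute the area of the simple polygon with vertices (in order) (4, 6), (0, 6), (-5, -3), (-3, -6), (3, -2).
Area = 125/2

Shoelace formula: Area = (1/2) |Σ_i (x_i · y_{i+1} − x_{i+1} · y_i)| (indices mod n). Compute each cross term:
  (4)(6) − (0)(6) = 24
  (0)(-3) − (-5)(6) = 30
  (-5)(-6) − (-3)(-3) = 21
  (-3)(-2) − (3)(-6) = 24
  (3)(6) − (4)(-2) = 26
Sum = 125, so (signed) Area = 125/2 = 125/2, |Area| = 125/2.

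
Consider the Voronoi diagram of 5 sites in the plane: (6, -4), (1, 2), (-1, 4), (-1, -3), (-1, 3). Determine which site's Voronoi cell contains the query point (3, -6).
Nearest site = (6, -4)

The Voronoi cell of site s contains exactly those query points closer to s than to any other site. Compute squared distances from q = (3, -6) to each site:
  (6 − 3)² + (-4 − -6)² = 13
  (-1 − 3)² + (-3 − -6)² = 25
  (1 − 3)² + (2 − -6)² = 68
  (-1 − 3)² + (3 − -6)² = 97
  (-1 − 3)² + (4 − -6)² = 116
Minimum is attained by (6, -4), so q lies in its Voronoi cell.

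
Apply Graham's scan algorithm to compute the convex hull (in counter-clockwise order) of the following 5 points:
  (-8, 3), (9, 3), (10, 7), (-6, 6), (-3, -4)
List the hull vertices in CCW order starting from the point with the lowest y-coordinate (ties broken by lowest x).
Hull (CCW) = [(-3, -4), (9, 3), (10, 7), (-6, 6), (-8, 3)]

Graham scan procedure:
  1. Find the pivot p₀ = point with lowest y (tie → lowest x): (-3, -4).
  2. Sort the remaining points by polar angle around p₀.
  3. Walk through sorted points, maintaining a stack; pop the top while the last three entries make a non-left turn (cross product ≤ 0).
  4. Final stack is the convex hull in CCW order: (-3, -4), (9, 3), (10, 7), (-6, 6), (-8, 3).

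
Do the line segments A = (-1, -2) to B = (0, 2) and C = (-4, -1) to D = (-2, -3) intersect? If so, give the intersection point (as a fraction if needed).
No (intersection of containing lines falls outside at least one segment)

Parametrize and solve: t = -2/5, s = 13/10. At least one of these is outside [0, 1], so the segments do not intersect.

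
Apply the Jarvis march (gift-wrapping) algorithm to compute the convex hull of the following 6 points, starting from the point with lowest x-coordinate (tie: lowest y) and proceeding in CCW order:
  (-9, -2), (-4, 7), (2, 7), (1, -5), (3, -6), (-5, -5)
Hull (CCW) = [(-9, -2), (-5, -5), (3, -6), (2, 7), (-4, 7)]

Jarvis march: at each step, from the current hull vertex p, select the next vertex q as the point such that every other point lies strictly to the left of (or on) the directed line p → q. (Equivalently: for every other point r, the cross product (q − p) × (r − p) ≥ 0.)
Starting point (lowest x, tie lowest y): (-9, -2). Wrap until returning to start. Resulting hull: (-9, -2), (-5, -5), (3, -6), (2, 7), (-4, 7).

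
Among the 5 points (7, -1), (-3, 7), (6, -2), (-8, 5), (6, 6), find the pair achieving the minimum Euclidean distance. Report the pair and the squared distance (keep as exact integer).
Pair = ((7, -1), (6, -2)); squared distance = 2

Compute all C(5, 2) = 10 pairwise squared distances (x_i − x_j)² + (y_i − y_j)². The minimum is 2, attained by the pair ((7, -1), (6, -2)).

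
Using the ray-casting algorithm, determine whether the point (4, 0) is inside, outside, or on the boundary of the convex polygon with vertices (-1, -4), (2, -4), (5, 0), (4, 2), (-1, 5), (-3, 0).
The point (4, 0) lies strictly inside the polygon

Cast a horizontal ray to the right from the query point and count how many polygon edges it crosses (each edge strictly once or zero times, handled with the usual half-open convention). 
Parity of crossings → odd ⇒ inside.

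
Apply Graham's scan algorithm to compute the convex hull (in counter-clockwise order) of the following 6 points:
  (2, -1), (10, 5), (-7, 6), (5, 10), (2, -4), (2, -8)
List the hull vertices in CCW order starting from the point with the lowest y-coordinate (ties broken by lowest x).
Hull (CCW) = [(2, -8), (10, 5), (5, 10), (-7, 6)]

Graham scan procedure:
  1. Find the pivot p₀ = point with lowest y (tie → lowest x): (2, -8).
  2. Sort the remaining points by polar angle around p₀.
  3. Walk through sorted points, maintaining a stack; pop the top while the last three entries make a non-left turn (cross product ≤ 0).
  4. Final stack is the convex hull in CCW order: (2, -8), (10, 5), (5, 10), (-7, 6).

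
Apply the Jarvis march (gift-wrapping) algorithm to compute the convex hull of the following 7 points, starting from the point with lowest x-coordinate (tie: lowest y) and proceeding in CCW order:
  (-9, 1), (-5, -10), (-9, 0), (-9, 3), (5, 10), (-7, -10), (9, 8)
Hull (CCW) = [(-9, 0), (-7, -10), (-5, -10), (9, 8), (5, 10), (-9, 3)]

Jarvis march: at each step, from the current hull vertex p, select the next vertex q as the point such that every other point lies strictly to the left of (or on) the directed line p → q. (Equivalently: for every other point r, the cross product (q − p) × (r − p) ≥ 0.)
Starting point (lowest x, tie lowest y): (-9, 0). Wrap until returning to start. Resulting hull: (-9, 0), (-7, -10), (-5, -10), (9, 8), (5, 10), (-9, 3).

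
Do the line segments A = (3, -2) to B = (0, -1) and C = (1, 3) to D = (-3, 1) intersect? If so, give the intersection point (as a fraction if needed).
No (intersection of containing lines falls outside at least one segment)

Parametrize and solve: t = 12/5, s = 13/10. At least one of these is outside [0, 1], so the segments do not intersect.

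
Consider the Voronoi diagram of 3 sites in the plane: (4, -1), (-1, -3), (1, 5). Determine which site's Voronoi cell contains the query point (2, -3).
Nearest site = (4, -1)

The Voronoi cell of site s contains exactly those query points closer to s than to any other site. Compute squared distances from q = (2, -3) to each site:
  (4 − 2)² + (-1 − -3)² = 8
  (-1 − 2)² + (-3 − -3)² = 9
  (1 − 2)² + (5 − -3)² = 65
Minimum is attained by (4, -1), so q lies in its Voronoi cell.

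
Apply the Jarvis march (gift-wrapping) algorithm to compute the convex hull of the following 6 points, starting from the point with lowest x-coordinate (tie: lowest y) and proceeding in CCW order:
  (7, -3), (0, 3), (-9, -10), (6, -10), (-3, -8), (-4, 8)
Hull (CCW) = [(-9, -10), (6, -10), (7, -3), (-4, 8)]

Jarvis march: at each step, from the current hull vertex p, select the next vertex q as the point such that every other point lies strictly to the left of (or on) the directed line p → q. (Equivalently: for every other point r, the cross product (q − p) × (r − p) ≥ 0.)
Starting point (lowest x, tie lowest y): (-9, -10). Wrap until returning to start. Resulting hull: (-9, -10), (6, -10), (7, -3), (-4, 8).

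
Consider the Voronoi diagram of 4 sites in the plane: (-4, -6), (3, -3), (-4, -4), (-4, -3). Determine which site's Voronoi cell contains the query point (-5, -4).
Nearest site = (-4, -4)

The Voronoi cell of site s contains exactly those query points closer to s than to any other site. Compute squared distances from q = (-5, -4) to each site:
  (-4 − -5)² + (-4 − -4)² = 1
  (-4 − -5)² + (-3 − -4)² = 2
  (-4 − -5)² + (-6 − -4)² = 5
  (3 − -5)² + (-3 − -4)² = 65
Minimum is attained by (-4, -4), so q lies in its Voronoi cell.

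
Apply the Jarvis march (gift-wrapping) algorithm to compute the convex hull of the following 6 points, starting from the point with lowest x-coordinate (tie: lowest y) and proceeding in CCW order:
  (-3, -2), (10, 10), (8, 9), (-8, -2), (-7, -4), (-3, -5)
Hull (CCW) = [(-8, -2), (-7, -4), (-3, -5), (10, 10), (8, 9)]

Jarvis march: at each step, from the current hull vertex p, select the next vertex q as the point such that every other point lies strictly to the left of (or on) the directed line p → q. (Equivalently: for every other point r, the cross product (q − p) × (r − p) ≥ 0.)
Starting point (lowest x, tie lowest y): (-8, -2). Wrap until returning to start. Resulting hull: (-8, -2), (-7, -4), (-3, -5), (10, 10), (8, 9).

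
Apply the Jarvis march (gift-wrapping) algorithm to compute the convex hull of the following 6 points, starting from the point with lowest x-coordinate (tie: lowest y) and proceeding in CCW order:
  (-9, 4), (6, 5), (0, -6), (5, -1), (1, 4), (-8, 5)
Hull (CCW) = [(-9, 4), (0, -6), (5, -1), (6, 5), (-8, 5)]

Jarvis march: at each step, from the current hull vertex p, select the next vertex q as the point such that every other point lies strictly to the left of (or on) the directed line p → q. (Equivalently: for every other point r, the cross product (q − p) × (r − p) ≥ 0.)
Starting point (lowest x, tie lowest y): (-9, 4). Wrap until returning to start. Resulting hull: (-9, 4), (0, -6), (5, -1), (6, 5), (-8, 5).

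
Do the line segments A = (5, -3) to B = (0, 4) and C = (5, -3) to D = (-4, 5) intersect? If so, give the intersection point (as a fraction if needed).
Yes; intersection at (5, -3) (t = 0 on AB, s = 0 on CD)

Parametrize AB as A + t(B − A) = (5 + -5 t, -3 + 7 t) and CD as C + s(D − C) = (5 + -9 s, -3 + 8 s). Solve the linear system for (t, s). Determinant = -23 ≠ 0, so a unique intersection of the containing lines exists. Solution: t = 0, s = 0 — both in [0, 1], so the segments cross. Intersection point: (5, -3).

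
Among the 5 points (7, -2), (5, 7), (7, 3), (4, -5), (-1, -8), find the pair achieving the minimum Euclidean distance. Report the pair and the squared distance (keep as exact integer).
Pair = ((7, -2), (4, -5)); squared distance = 18

Compute all C(5, 2) = 10 pairwise squared distances (x_i − x_j)² + (y_i − y_j)². The minimum is 18, attained by the pair ((7, -2), (4, -5)).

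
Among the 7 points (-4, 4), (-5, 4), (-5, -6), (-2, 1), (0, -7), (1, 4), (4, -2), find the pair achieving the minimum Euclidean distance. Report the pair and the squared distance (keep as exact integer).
Pair = ((-4, 4), (-5, 4)); squared distance = 1

Compute all C(7, 2) = 21 pairwise squared distances (x_i − x_j)² + (y_i − y_j)². The minimum is 1, attained by the pair ((-4, 4), (-5, 4)).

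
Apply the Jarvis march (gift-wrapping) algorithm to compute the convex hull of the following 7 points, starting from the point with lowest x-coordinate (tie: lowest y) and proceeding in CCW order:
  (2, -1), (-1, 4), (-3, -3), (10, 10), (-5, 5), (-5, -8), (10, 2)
Hull (CCW) = [(-5, -8), (10, 2), (10, 10), (-5, 5)]

Jarvis march: at each step, from the current hull vertex p, select the next vertex q as the point such that every other point lies strictly to the left of (or on) the directed line p → q. (Equivalently: for every other point r, the cross product (q − p) × (r − p) ≥ 0.)
Starting point (lowest x, tie lowest y): (-5, -8). Wrap until returning to start. Resulting hull: (-5, -8), (10, 2), (10, 10), (-5, 5).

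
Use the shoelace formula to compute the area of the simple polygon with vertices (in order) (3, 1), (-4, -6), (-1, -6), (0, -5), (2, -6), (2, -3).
Area = 18

Shoelace formula: Area = (1/2) |Σ_i (x_i · y_{i+1} − x_{i+1} · y_i)| (indices mod n). Compute each cross term:
  (3)(-6) − (-4)(1) = -14
  (-4)(-6) − (-1)(-6) = 18
  (-1)(-5) − (0)(-6) = 5
  (0)(-6) − (2)(-5) = 10
  (2)(-3) − (2)(-6) = 6
  (2)(1) − (3)(-3) = 11
Sum = 36, so (signed) Area = 36/2 = 18, |Area| = 18.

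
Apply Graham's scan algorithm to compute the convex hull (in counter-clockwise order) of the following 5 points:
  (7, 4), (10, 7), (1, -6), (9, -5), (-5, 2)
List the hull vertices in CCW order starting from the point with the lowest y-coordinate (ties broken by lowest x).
Hull (CCW) = [(1, -6), (9, -5), (10, 7), (-5, 2)]

Graham scan procedure:
  1. Find the pivot p₀ = point with lowest y (tie → lowest x): (1, -6).
  2. Sort the remaining points by polar angle around p₀.
  3. Walk through sorted points, maintaining a stack; pop the top while the last three entries make a non-left turn (cross product ≤ 0).
  4. Final stack is the convex hull in CCW order: (1, -6), (9, -5), (10, 7), (-5, 2).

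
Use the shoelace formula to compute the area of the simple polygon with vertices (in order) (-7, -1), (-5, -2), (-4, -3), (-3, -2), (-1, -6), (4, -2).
Area = 39/2

Shoelace formula: Area = (1/2) |Σ_i (x_i · y_{i+1} − x_{i+1} · y_i)| (indices mod n). Compute each cross term:
  (-7)(-2) − (-5)(-1) = 9
  (-5)(-3) − (-4)(-2) = 7
  (-4)(-2) − (-3)(-3) = -1
  (-3)(-6) − (-1)(-2) = 16
  (-1)(-2) − (4)(-6) = 26
  (4)(-1) − (-7)(-2) = -18
Sum = 39, so (signed) Area = 39/2 = 39/2, |Area| = 39/2.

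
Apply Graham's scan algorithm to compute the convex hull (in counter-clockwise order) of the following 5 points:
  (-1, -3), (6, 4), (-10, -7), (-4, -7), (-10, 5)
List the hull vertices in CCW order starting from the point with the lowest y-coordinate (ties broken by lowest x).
Hull (CCW) = [(-10, -7), (-4, -7), (6, 4), (-10, 5)]

Graham scan procedure:
  1. Find the pivot p₀ = point with lowest y (tie → lowest x): (-10, -7).
  2. Sort the remaining points by polar angle around p₀.
  3. Walk through sorted points, maintaining a stack; pop the top while the last three entries make a non-left turn (cross product ≤ 0).
  4. Final stack is the convex hull in CCW order: (-10, -7), (-4, -7), (6, 4), (-10, 5).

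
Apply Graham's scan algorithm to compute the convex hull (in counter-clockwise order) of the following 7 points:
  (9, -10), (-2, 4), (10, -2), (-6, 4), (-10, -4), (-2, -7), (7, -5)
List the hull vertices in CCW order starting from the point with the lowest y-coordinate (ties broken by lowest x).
Hull (CCW) = [(9, -10), (10, -2), (-2, 4), (-6, 4), (-10, -4), (-2, -7)]

Graham scan procedure:
  1. Find the pivot p₀ = point with lowest y (tie → lowest x): (9, -10).
  2. Sort the remaining points by polar angle around p₀.
  3. Walk through sorted points, maintaining a stack; pop the top while the last three entries make a non-left turn (cross product ≤ 0).
  4. Final stack is the convex hull in CCW order: (9, -10), (10, -2), (-2, 4), (-6, 4), (-10, -4), (-2, -7).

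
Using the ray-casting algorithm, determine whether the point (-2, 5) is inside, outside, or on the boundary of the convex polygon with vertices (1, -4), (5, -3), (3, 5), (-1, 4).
The point (-2, 5) lies strictly outside the polygon

Cast a horizontal ray to the right from the query point and count how many polygon edges it crosses (each edge strictly once or zero times, handled with the usual half-open convention). 
Parity of crossings → even ⇒ outside.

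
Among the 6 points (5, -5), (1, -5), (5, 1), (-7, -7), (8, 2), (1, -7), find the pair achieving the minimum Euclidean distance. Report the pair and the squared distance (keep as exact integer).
Pair = ((1, -5), (1, -7)); squared distance = 4

Compute all C(6, 2) = 15 pairwise squared distances (x_i − x_j)² + (y_i − y_j)². The minimum is 4, attained by the pair ((1, -5), (1, -7)).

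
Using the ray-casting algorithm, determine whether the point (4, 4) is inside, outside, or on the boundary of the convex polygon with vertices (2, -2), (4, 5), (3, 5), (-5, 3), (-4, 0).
The point (4, 4) lies strictly outside the polygon

Cast a horizontal ray to the right from the query point and count how many polygon edges it crosses (each edge strictly once or zero times, handled with the usual half-open convention). 
Parity of crossings → even ⇒ outside.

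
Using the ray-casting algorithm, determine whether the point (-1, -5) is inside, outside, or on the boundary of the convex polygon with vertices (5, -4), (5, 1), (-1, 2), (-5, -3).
The point (-1, -5) lies strictly outside the polygon

Cast a horizontal ray to the right from the query point and count how many polygon edges it crosses (each edge strictly once or zero times, handled with the usual half-open convention). 
Parity of crossings → even ⇒ outside.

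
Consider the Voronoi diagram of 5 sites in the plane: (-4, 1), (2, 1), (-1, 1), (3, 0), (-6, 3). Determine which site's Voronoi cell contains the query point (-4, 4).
Nearest site = (-6, 3)

The Voronoi cell of site s contains exactly those query points closer to s than to any other site. Compute squared distances from q = (-4, 4) to each site:
  (-6 − -4)² + (3 − 4)² = 5
  (-4 − -4)² + (1 − 4)² = 9
  (-1 − -4)² + (1 − 4)² = 18
  (2 − -4)² + (1 − 4)² = 45
  (3 − -4)² + (0 − 4)² = 65
Minimum is attained by (-6, 3), so q lies in its Voronoi cell.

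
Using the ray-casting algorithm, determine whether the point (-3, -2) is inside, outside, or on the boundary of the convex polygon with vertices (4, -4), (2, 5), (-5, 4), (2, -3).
The point (-3, -2) lies strictly outside the polygon

Cast a horizontal ray to the right from the query point and count how many polygon edges it crosses (each edge strictly once or zero times, handled with the usual half-open convention). 
Parity of crossings → even ⇒ outside.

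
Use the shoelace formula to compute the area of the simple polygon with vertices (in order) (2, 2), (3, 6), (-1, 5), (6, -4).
Area = 21/2

Shoelace formula: Area = (1/2) |Σ_i (x_i · y_{i+1} − x_{i+1} · y_i)| (indices mod n). Compute each cross term:
  (2)(6) − (3)(2) = 6
  (3)(5) − (-1)(6) = 21
  (-1)(-4) − (6)(5) = -26
  (6)(2) − (2)(-4) = 20
Sum = 21, so (signed) Area = 21/2 = 21/2, |Area| = 21/2.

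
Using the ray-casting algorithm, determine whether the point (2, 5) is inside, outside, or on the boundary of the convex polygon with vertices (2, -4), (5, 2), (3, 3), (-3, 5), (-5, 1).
The point (2, 5) lies strictly outside the polygon

Cast a horizontal ray to the right from the query point and count how many polygon edges it crosses (each edge strictly once or zero times, handled with the usual half-open convention). 
Parity of crossings → even ⇒ outside.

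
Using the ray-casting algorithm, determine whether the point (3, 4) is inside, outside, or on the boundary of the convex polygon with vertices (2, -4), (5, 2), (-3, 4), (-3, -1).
The point (3, 4) lies strictly outside the polygon

Cast a horizontal ray to the right from the query point and count how many polygon edges it crosses (each edge strictly once or zero times, handled with the usual half-open convention). 
Parity of crossings → even ⇒ outside.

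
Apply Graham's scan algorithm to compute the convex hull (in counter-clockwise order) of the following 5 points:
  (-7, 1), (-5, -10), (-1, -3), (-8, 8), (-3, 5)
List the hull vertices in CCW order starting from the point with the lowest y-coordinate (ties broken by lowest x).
Hull (CCW) = [(-5, -10), (-1, -3), (-3, 5), (-8, 8), (-7, 1)]

Graham scan procedure:
  1. Find the pivot p₀ = point with lowest y (tie → lowest x): (-5, -10).
  2. Sort the remaining points by polar angle around p₀.
  3. Walk through sorted points, maintaining a stack; pop the top while the last three entries make a non-left turn (cross product ≤ 0).
  4. Final stack is the convex hull in CCW order: (-5, -10), (-1, -3), (-3, 5), (-8, 8), (-7, 1).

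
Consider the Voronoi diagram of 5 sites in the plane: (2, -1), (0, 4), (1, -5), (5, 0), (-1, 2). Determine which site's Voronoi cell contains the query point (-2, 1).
Nearest site = (-1, 2)

The Voronoi cell of site s contains exactly those query points closer to s than to any other site. Compute squared distances from q = (-2, 1) to each site:
  (-1 − -2)² + (2 − 1)² = 2
  (0 − -2)² + (4 − 1)² = 13
  (2 − -2)² + (-1 − 1)² = 20
  (1 − -2)² + (-5 − 1)² = 45
  (5 − -2)² + (0 − 1)² = 50
Minimum is attained by (-1, 2), so q lies in its Voronoi cell.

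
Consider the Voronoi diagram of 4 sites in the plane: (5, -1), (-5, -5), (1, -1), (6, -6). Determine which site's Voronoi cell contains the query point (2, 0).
Nearest site = (1, -1)

The Voronoi cell of site s contains exactly those query points closer to s than to any other site. Compute squared distances from q = (2, 0) to each site:
  (1 − 2)² + (-1 − 0)² = 2
  (5 − 2)² + (-1 − 0)² = 10
  (6 − 2)² + (-6 − 0)² = 52
  (-5 − 2)² + (-5 − 0)² = 74
Minimum is attained by (1, -1), so q lies in its Voronoi cell.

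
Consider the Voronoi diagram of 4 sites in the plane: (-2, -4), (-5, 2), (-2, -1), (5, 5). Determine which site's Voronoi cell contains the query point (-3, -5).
Nearest site = (-2, -4)

The Voronoi cell of site s contains exactly those query points closer to s than to any other site. Compute squared distances from q = (-3, -5) to each site:
  (-2 − -3)² + (-4 − -5)² = 2
  (-2 − -3)² + (-1 − -5)² = 17
  (-5 − -3)² + (2 − -5)² = 53
  (5 − -3)² + (5 − -5)² = 164
Minimum is attained by (-2, -4), so q lies in its Voronoi cell.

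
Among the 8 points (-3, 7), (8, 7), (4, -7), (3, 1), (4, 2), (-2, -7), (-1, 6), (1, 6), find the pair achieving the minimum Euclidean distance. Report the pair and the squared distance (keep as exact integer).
Pair = ((3, 1), (4, 2)); squared distance = 2

Compute all C(8, 2) = 28 pairwise squared distances (x_i − x_j)² + (y_i − y_j)². The minimum is 2, attained by the pair ((3, 1), (4, 2)).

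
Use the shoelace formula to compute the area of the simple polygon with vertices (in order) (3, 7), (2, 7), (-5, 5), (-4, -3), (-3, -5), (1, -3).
Area = 64

Shoelace formula: Area = (1/2) |Σ_i (x_i · y_{i+1} − x_{i+1} · y_i)| (indices mod n). Compute each cross term:
  (3)(7) − (2)(7) = 7
  (2)(5) − (-5)(7) = 45
  (-5)(-3) − (-4)(5) = 35
  (-4)(-5) − (-3)(-3) = 11
  (-3)(-3) − (1)(-5) = 14
  (1)(7) − (3)(-3) = 16
Sum = 128, so (signed) Area = 128/2 = 64, |Area| = 64.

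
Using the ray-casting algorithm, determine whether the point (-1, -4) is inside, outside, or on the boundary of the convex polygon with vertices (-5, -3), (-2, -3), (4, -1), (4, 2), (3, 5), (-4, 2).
The point (-1, -4) lies strictly outside the polygon

Cast a horizontal ray to the right from the query point and count how many polygon edges it crosses (each edge strictly once or zero times, handled with the usual half-open convention). 
Parity of crossings → even ⇒ outside.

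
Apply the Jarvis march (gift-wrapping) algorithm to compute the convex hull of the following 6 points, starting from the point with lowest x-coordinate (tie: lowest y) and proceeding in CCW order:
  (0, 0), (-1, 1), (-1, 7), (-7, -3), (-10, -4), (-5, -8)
Hull (CCW) = [(-10, -4), (-5, -8), (0, 0), (-1, 7)]

Jarvis march: at each step, from the current hull vertex p, select the next vertex q as the point such that every other point lies strictly to the left of (or on) the directed line p → q. (Equivalently: for every other point r, the cross product (q − p) × (r − p) ≥ 0.)
Starting point (lowest x, tie lowest y): (-10, -4). Wrap until returning to start. Resulting hull: (-10, -4), (-5, -8), (0, 0), (-1, 7).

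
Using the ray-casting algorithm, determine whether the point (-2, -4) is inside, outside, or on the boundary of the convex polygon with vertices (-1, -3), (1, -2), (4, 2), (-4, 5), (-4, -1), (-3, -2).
The point (-2, -4) lies strictly outside the polygon

Cast a horizontal ray to the right from the query point and count how many polygon edges it crosses (each edge strictly once or zero times, handled with the usual half-open convention). 
Parity of crossings → even ⇒ outside.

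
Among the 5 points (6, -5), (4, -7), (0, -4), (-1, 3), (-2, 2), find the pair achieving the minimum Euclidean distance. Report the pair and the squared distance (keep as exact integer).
Pair = ((-1, 3), (-2, 2)); squared distance = 2

Compute all C(5, 2) = 10 pairwise squared distances (x_i − x_j)² + (y_i − y_j)². The minimum is 2, attained by the pair ((-1, 3), (-2, 2)).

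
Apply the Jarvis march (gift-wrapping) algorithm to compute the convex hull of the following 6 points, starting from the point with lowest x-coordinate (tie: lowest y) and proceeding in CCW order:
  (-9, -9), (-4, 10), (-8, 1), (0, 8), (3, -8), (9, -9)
Hull (CCW) = [(-9, -9), (9, -9), (0, 8), (-4, 10), (-8, 1)]

Jarvis march: at each step, from the current hull vertex p, select the next vertex q as the point such that every other point lies strictly to the left of (or on) the directed line p → q. (Equivalently: for every other point r, the cross product (q − p) × (r − p) ≥ 0.)
Starting point (lowest x, tie lowest y): (-9, -9). Wrap until returning to start. Resulting hull: (-9, -9), (9, -9), (0, 8), (-4, 10), (-8, 1).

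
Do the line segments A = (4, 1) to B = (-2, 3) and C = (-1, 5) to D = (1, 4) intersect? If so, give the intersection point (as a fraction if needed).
No (intersection of containing lines falls outside at least one segment)

Parametrize and solve: t = -3/2, s = 7. At least one of these is outside [0, 1], so the segments do not intersect.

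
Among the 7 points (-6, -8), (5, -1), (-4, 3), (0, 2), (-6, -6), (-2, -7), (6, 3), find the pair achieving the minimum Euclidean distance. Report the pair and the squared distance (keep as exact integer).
Pair = ((-6, -8), (-6, -6)); squared distance = 4

Compute all C(7, 2) = 21 pairwise squared distances (x_i − x_j)² + (y_i − y_j)². The minimum is 4, attained by the pair ((-6, -8), (-6, -6)).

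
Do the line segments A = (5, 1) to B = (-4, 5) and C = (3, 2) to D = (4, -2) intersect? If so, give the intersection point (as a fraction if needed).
Yes; intersection at (97/32, 15/8) (t = 7/32 on AB, s = 1/32 on CD)

Parametrize AB as A + t(B − A) = (5 + -9 t, 1 + 4 t) and CD as C + s(D − C) = (3 + 1 s, 2 + -4 s). Solve the linear system for (t, s). Determinant = -32 ≠ 0, so a unique intersection of the containing lines exists. Solution: t = 7/32, s = 1/32 — both in [0, 1], so the segments cross. Intersection point: (97/32, 15/8).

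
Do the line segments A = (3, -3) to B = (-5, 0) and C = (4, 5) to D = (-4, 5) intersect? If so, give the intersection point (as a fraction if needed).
No (intersection of containing lines falls outside at least one segment)

Parametrize and solve: t = 8/3, s = 67/24. At least one of these is outside [0, 1], so the segments do not intersect.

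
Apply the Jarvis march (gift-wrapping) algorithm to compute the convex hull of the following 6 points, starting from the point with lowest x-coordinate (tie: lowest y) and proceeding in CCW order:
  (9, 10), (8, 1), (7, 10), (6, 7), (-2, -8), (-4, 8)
Hull (CCW) = [(-4, 8), (-2, -8), (8, 1), (9, 10), (7, 10)]

Jarvis march: at each step, from the current hull vertex p, select the next vertex q as the point such that every other point lies strictly to the left of (or on) the directed line p → q. (Equivalently: for every other point r, the cross product (q − p) × (r − p) ≥ 0.)
Starting point (lowest x, tie lowest y): (-4, 8). Wrap until returning to start. Resulting hull: (-4, 8), (-2, -8), (8, 1), (9, 10), (7, 10).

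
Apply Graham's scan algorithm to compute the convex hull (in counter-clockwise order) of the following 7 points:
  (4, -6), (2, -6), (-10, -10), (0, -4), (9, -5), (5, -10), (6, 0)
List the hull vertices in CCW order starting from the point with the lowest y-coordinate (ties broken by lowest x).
Hull (CCW) = [(-10, -10), (5, -10), (9, -5), (6, 0)]

Graham scan procedure:
  1. Find the pivot p₀ = point with lowest y (tie → lowest x): (-10, -10).
  2. Sort the remaining points by polar angle around p₀.
  3. Walk through sorted points, maintaining a stack; pop the top while the last three entries make a non-left turn (cross product ≤ 0).
  4. Final stack is the convex hull in CCW order: (-10, -10), (5, -10), (9, -5), (6, 0).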